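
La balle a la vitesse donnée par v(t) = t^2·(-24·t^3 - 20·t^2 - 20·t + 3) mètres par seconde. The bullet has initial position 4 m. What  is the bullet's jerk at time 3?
To solve this, we need to take 2 derivatives of our velocity equation v(t) = t^2·(-24·t^3 - 20·t^2 - 20·t + 3). The derivative of velocity gives acceleration: a(t) = t^2·(-72·t^2 - 40·t - 20) + 2·t·(-24·t^3 - 20·t^2 - 20·t + 3). Differentiating acceleration, we get jerk: j(t) = -48·t^3 + t^2·(-144·t - 40) - 40·t^2 + 4·t·(-72·t^2 - 40·t - 20) - 40·t + 6. We have jerk j(t) = -48·t^3 + t^2·(-144·t - 40) - 40·t^2 + 4·t·(-72·t^2 - 40·t - 20) - 40·t + 6. Substituting t = 3: j(3) = -15474.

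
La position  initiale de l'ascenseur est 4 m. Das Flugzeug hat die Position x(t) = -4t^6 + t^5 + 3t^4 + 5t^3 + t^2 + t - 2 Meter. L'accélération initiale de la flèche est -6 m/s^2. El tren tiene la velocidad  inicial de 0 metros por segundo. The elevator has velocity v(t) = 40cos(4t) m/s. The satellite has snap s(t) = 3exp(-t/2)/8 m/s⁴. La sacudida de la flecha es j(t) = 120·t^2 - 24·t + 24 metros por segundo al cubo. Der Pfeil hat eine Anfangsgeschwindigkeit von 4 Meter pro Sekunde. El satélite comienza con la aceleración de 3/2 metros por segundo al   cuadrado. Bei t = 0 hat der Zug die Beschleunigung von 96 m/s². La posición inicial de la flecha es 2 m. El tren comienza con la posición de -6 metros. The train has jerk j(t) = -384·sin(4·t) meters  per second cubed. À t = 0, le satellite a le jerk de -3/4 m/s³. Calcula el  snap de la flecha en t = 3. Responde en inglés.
To solve this, we need to take 1 derivative of our jerk equation j(t) = 120·t^2 - 24·t + 24. Taking d/dt of j(t), we find s(t) = 240·t - 24. From the given snap equation s(t) = 240·t - 24, we substitute t = 3 to get s = 696.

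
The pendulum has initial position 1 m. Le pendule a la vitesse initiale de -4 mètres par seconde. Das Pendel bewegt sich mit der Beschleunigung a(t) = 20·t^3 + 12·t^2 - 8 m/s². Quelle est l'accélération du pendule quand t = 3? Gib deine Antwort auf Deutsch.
Wir haben die Beschleunigung a(t) = 20·t^3 + 12·t^2 - 8. Durch Einsetzen von t = 3: a(3) = 640.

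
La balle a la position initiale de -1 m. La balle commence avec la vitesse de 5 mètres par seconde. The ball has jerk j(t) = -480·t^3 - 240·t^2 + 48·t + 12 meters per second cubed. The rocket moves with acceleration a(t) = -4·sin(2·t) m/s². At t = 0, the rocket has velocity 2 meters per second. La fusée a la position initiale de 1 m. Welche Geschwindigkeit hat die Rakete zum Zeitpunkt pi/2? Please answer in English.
To find the answer, we compute 1 antiderivative of a(t) = -4·sin(2·t). Finding the integral of a(t) and using v(0) = 2: v(t) = 2·cos(2·t). Using v(t) = 2·cos(2·t) and substituting t = pi/2, we find v = -2.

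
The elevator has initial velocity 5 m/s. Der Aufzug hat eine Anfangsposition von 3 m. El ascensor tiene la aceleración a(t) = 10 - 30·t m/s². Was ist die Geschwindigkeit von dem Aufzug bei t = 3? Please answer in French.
Nous devons intégrer notre équation de l'accélération a(t) = 10 - 30·t 1 fois. En prenant ∫a(t)dt et en appliquant v(0) = 5, nous trouvons v(t) = -15·t^2 + 10·t + 5. De l'équation de la vitesse v(t) = -15·t^2 + 10·t + 5, nous substituons t = 3 pour obtenir v = -100.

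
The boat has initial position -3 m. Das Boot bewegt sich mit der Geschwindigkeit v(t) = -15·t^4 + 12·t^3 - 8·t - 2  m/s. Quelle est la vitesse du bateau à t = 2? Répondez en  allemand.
Wir haben die Geschwindigkeit v(t) = -15·t^4 + 12·t^3 - 8·t - 2. Durch Einsetzen von t = 2: v(2) = -162.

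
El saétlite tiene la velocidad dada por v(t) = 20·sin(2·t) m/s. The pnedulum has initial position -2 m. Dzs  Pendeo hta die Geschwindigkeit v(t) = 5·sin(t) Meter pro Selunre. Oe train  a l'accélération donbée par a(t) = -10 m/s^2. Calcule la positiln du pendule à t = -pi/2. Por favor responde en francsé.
Nous devons intégrer notre équation de la vitesse v(t) = 5·sin(t) 1 fois. L'intégrale de la vitesse est la position. En utilisant x(0) = -2, nous obtenons x(t) = 3 - 5·cos(t). Nous avons la position x(t) = 3 - 5·cos(t). En substituant t = -pi/2: x(-pi/2) = 3.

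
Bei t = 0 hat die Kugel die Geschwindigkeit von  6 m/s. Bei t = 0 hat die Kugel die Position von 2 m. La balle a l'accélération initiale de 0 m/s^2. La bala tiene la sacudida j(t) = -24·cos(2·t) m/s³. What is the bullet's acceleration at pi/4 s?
To solve this, we need to take 1 integral of our jerk equation j(t) = -24·cos(2·t). The antiderivative of jerk, with a(0) = 0, gives acceleration: a(t) = -12·sin(2·t). We have acceleration a(t) = -12·sin(2·t). Substituting t = pi/4: a(pi/4) = -12.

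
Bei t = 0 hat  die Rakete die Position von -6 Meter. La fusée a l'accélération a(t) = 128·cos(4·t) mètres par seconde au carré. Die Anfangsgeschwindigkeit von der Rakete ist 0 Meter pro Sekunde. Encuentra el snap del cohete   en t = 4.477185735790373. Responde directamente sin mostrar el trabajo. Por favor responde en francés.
La réponse est -1206.54090838831.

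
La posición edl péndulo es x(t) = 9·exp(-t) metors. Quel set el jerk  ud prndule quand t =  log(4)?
Nous devons dériver notre équation de la position x(t) = 9·exp(-t) 3 fois. En dérivant la position, nous obtenons la vitesse: v(t) = -9·exp(-t). En prenant d/dt de v(t), nous trouvons a(t) = 9·exp(-t). En dérivant l'accélération, nous obtenons le jerk: j(t) = -9·exp(-t). En utilisant j(t) = -9·exp(-t) et en substituant t = log(4), nous trouvons j = -9/4.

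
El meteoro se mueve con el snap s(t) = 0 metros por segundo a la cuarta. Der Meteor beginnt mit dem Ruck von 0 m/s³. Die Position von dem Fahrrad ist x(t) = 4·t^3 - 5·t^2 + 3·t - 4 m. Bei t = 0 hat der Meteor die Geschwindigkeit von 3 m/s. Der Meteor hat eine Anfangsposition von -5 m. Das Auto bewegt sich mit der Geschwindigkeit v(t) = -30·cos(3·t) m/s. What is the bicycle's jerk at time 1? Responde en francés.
Nous devons dériver notre équation de la position x(t) = 4·t^3 - 5·t^2 + 3·t - 4 3 fois. En dérivant la position, nous obtenons la vitesse: v(t) = 12·t^2 - 10·t + 3. En prenant d/dt de v(t), nous trouvons a(t) = 24·t - 10. La dérivée de l'accélération donne le jerk: j(t) = 24. En utilisant j(t) = 24 et en substituant t = 1, nous trouvons j = 24.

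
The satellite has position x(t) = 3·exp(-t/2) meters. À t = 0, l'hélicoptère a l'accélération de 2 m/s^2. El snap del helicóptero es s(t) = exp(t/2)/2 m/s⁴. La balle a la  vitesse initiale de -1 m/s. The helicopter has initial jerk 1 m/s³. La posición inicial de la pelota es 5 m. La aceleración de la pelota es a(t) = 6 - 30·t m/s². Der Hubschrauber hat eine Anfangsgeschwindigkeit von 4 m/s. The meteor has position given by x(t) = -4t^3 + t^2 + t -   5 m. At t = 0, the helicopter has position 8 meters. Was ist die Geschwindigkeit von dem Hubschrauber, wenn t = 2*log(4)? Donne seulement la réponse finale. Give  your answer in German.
v(2*log(4)) = 16.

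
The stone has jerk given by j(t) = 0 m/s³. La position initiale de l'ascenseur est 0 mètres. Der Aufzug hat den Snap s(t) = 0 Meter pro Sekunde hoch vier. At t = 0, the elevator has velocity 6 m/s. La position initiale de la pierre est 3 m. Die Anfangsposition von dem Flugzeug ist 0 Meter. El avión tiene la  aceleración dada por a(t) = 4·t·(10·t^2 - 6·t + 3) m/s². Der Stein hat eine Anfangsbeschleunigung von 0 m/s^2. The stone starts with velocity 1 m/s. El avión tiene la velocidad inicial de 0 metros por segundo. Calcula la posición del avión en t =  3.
Necesitamos integrar nuestra ecuación de la aceleración a(t) = 4·t·(10·t^2 - 6·t + 3) 2 veces. Tomando ∫a(t)dt y aplicando v(0) = 0, encontramos v(t) = t^2·(10·t^2 - 8·t + 6). La antiderivada de la velocidad, con x(0) = 0, da la posición: x(t) = 2·t^5 - 2·t^4 + 2·t^3. Tenemos la posición x(t) = 2·t^5 - 2·t^4 + 2·t^3. Sustituyendo t = 3: x(3) = 378.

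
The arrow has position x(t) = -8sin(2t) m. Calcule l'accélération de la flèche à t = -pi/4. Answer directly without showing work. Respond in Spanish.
En t = -pi/4, a = -32.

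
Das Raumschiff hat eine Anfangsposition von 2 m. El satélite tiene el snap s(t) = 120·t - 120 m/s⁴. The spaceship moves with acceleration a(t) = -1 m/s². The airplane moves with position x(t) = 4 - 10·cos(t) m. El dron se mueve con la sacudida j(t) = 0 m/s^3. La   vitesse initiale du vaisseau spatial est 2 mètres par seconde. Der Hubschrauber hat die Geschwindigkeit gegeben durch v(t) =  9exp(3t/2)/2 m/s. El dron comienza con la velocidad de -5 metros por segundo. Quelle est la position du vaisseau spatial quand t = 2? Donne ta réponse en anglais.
To find the answer, we compute 2 integrals of a(t) = -1. Finding the antiderivative of a(t) and using v(0) = 2: v(t) = 2 - t. Taking ∫v(t)dt and applying x(0) = 2, we find x(t) = -t^2/2 + 2·t + 2. We have position x(t) = -t^2/2 + 2·t + 2. Substituting t = 2: x(2) = 4.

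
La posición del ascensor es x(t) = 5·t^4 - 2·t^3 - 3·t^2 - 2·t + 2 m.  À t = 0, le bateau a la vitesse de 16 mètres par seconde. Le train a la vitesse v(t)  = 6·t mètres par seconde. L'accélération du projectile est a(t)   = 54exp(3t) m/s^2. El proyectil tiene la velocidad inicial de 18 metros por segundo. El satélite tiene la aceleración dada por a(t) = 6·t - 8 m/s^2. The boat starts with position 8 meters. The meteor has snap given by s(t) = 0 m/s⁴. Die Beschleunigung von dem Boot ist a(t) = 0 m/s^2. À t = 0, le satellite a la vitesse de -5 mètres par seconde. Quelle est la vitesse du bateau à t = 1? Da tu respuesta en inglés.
Starting from acceleration a(t) = 0, we take 1 antiderivative. The integral of acceleration is velocity. Using v(0) = 16, we get v(t) = 16. Using v(t) = 16 and substituting t = 1, we find v = 16.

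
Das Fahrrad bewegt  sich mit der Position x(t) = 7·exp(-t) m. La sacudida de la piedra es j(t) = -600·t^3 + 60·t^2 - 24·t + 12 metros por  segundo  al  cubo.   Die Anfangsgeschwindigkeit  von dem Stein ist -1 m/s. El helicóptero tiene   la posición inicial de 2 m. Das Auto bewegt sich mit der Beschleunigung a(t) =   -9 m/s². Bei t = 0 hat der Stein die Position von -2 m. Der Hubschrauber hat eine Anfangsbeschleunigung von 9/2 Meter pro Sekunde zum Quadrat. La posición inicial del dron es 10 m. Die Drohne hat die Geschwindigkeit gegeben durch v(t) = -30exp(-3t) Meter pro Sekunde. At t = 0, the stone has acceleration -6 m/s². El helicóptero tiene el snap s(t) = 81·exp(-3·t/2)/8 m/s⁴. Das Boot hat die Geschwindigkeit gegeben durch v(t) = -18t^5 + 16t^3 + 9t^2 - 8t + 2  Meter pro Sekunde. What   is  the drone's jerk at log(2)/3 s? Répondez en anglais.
We must differentiate our velocity equation v(t) = -30·exp(-3·t) 2 times. The derivative of velocity gives acceleration: a(t) = 90·exp(-3·t). The derivative of acceleration gives jerk: j(t) = -270·exp(-3·t). From the given jerk equation j(t) = -270·exp(-3·t), we substitute t = log(2)/3 to get j = -135.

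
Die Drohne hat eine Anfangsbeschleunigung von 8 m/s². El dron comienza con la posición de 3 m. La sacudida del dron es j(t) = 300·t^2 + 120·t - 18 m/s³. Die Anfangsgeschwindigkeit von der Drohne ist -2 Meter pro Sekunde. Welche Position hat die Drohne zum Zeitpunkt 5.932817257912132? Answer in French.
Pour résoudre ceci, nous devons prendre 3 primitives de notre équation du jerk j(t) = 300·t^2 + 120·t - 18. La primitive du jerk est l'accélération. En utilisant a(0) = 8, nous obtenons a(t) = 100·t^3 + 60·t^2 - 18·t + 8. En intégrant l'accélération et en utilisant la condition initiale v(0) = -2, nous obtenons v(t) = 25·t^4 + 20·t^3 - 9·t^2 + 8·t - 2. En prenant ∫v(t)dt et en appliquant x(0) = 3, nous trouvons x(t) = 5·t^5 + 5·t^4 - 3·t^3 + 4·t^2 - 2·t + 3. En utilisant x(t) = 5·t^5 + 5·t^4 - 3·t^3 + 4·t^2 - 2·t + 3 et en substituant t = 5.932817257912132, nous trouvons x = 42451.5433218384.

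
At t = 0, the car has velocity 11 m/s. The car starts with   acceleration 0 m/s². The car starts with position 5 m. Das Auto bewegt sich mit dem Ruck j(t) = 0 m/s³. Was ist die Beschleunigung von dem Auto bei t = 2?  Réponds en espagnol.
Para resolver esto, necesitamos tomar 1 antiderivada de nuestra ecuación de la sacudida j(t) = 0. La integral de la sacudida es la aceleración. Usando a(0) = 0, obtenemos a(t) = 0. De la ecuación de la aceleración a(t) = 0, sustituimos t = 2 para obtener a = 0.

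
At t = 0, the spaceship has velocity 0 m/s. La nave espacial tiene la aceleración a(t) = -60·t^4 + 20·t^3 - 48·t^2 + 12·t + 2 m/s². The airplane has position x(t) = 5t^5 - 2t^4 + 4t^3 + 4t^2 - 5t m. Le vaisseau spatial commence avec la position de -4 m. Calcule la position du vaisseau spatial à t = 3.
Nous devons intégrer notre équation de l'accélération a(t) = -60·t^4 + 20·t^3 - 48·t^2 + 12·t + 2 2 fois. La primitive de l'accélération, avec v(0) = 0, donne la vitesse: v(t) = t·(-12·t^4 + 5·t^3 - 16·t^2 + 6·t + 2). En prenant ∫v(t)dt et en appliquant x(0) = -4, nous trouvons x(t) = -2·t^6 + t^5 - 4·t^4 + 2·t^3 + t^2 - 4. De l'équation de la position x(t) = -2·t^6 + t^5 - 4·t^4 + 2·t^3 + t^2 - 4, nous substituons t = 3 pour obtenir x = -1480.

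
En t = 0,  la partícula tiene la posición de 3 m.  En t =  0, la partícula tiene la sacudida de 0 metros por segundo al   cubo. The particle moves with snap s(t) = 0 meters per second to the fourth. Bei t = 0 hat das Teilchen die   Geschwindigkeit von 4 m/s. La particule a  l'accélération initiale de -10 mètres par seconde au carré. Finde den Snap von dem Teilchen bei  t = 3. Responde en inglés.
Using s(t) = 0 and substituting t = 3, we find s = 0.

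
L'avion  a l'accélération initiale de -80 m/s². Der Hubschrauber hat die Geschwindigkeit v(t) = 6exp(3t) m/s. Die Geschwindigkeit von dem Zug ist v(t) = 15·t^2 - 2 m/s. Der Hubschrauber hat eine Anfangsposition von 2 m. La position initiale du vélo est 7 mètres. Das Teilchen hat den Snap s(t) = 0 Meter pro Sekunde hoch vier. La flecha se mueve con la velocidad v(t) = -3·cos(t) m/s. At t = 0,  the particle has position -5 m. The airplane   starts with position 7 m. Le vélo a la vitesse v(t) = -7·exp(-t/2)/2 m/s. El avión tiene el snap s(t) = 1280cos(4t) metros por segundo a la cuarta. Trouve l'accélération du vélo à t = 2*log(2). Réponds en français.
Pour résoudre ceci, nous devons prendre 1 dérivée de notre équation de la vitesse v(t) = -7·exp(-t/2)/2. La dérivée de la vitesse donne l'accélération: a(t) = 7·exp(-t/2)/4. De l'équation de l'accélération a(t) = 7·exp(-t/2)/4, nous substituons t = 2*log(2) pour obtenir a = 7/8.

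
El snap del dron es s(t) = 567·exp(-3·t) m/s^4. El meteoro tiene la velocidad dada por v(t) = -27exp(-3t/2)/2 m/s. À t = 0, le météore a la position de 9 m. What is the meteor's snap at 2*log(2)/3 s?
We must differentiate our velocity equation v(t) = -27·exp(-3·t/2)/2 3 times. Taking d/dt of v(t), we find a(t) = 81·exp(-3·t/2)/4. Differentiating acceleration, we get jerk: j(t) = -243·exp(-3·t/2)/8. The derivative of jerk gives snap: s(t) = 729·exp(-3·t/2)/16. From the given snap equation s(t) = 729·exp(-3·t/2)/16, we substitute t = 2*log(2)/3 to get s = 729/32.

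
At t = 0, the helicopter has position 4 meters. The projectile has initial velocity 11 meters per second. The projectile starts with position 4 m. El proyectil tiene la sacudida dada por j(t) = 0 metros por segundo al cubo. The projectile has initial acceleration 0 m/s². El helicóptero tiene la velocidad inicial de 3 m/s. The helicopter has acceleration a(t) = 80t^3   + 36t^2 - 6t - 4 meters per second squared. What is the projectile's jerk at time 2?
From the given jerk equation j(t) = 0, we substitute t = 2 to get j = 0.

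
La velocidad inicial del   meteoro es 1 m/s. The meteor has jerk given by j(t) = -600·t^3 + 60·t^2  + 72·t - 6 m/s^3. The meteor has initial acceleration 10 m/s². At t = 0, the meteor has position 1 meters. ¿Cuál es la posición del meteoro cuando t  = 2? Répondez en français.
Pour résoudre ceci, nous devons prendre 3 intégrales de notre équation du jerk j(t) = -600·t^3 + 60·t^2 + 72·t - 6. En intégrant le jerk et en utilisant la condition initiale a(0) = 10, nous obtenons a(t) = -150·t^4 + 20·t^3 + 36·t^2 - 6·t + 10. En prenant ∫a(t)dt et en appliquant v(0) = 1, nous trouvons v(t) = -30·t^5 + 5·t^4 + 12·t^3 - 3·t^2 + 10·t + 1. En prenant ∫v(t)dt et en appliquant x(0) = 1, nous trouvons x(t) = -5·t^6 + t^5 + 3·t^4 - t^3 + 5·t^2 + t + 1. De l'équation de la position x(t) = -5·t^6 + t^5 + 3·t^4 - t^3 + 5·t^2 + t + 1, nous substituons t = 2 pour obtenir x = -225.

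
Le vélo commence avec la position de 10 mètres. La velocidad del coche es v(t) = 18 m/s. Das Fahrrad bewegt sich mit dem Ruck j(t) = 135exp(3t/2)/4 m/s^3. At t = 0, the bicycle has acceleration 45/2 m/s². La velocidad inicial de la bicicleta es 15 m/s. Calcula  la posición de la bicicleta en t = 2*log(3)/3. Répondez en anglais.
To solve this, we need to take 3 integrals of our jerk equation j(t) = 135·exp(3·t/2)/4. Finding the antiderivative of j(t) and using a(0) = 45/2: a(t) = 45·exp(3·t/2)/2. The integral of acceleration, with v(0) = 15, gives velocity: v(t) = 15·exp(3·t/2). Finding the integral of v(t) and using x(0) = 10: x(t) = 10·exp(3·t/2). We have position x(t) = 10·exp(3·t/2). Substituting t = 2*log(3)/3: x(2*log(3)/3) = 30.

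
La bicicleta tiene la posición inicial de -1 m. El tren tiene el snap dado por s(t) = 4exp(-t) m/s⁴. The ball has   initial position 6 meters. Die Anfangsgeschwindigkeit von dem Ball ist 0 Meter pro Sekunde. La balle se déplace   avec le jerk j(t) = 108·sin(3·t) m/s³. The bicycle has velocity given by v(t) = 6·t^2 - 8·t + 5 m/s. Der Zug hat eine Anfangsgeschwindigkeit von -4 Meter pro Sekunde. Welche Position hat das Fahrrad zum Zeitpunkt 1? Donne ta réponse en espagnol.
Para resolver esto, necesitamos tomar 1 integral de nuestra ecuación de la velocidad v(t) = 6·t^2 - 8·t + 5. Tomando ∫v(t)dt y aplicando x(0) = -1, encontramos x(t) = 2·t^3 - 4·t^2 + 5·t - 1. Usando x(t) = 2·t^3 - 4·t^2 + 5·t - 1 y sustituyendo t = 1, encontramos x = 2.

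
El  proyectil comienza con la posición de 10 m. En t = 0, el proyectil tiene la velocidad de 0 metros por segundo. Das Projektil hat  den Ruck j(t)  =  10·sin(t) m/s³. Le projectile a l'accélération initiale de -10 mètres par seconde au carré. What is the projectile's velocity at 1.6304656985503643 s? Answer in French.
Pour résoudre ceci, nous devons prendre 2 primitives de notre équation du jerk j(t) = 10·sin(t). La primitive du jerk est l'accélération. En utilisant a(0) = -10, nous obtenons a(t) = -10·cos(t). L'intégrale de l'accélération, avec v(0) = 0, donne la vitesse: v(t) = -10·sin(t). Nous avons la vitesse v(t) = -10·sin(t). En substituant t = 1.6304656985503643: v(1.6304656985503643) = -9.98220311169877.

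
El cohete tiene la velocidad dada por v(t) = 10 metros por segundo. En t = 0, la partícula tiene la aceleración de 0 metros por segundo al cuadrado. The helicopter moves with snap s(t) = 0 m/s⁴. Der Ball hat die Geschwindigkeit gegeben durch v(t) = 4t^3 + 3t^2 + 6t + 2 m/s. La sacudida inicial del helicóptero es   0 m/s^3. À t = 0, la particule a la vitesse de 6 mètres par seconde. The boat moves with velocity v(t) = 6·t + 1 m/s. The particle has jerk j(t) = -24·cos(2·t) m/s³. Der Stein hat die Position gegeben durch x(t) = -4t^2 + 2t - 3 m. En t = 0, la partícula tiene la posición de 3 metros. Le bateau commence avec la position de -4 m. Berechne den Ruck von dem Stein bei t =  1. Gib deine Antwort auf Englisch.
We must differentiate our position equation x(t) = -4·t^2 + 2·t - 3 3 times. Taking d/dt of x(t), we find v(t) = 2 - 8·t. The derivative of velocity gives acceleration: a(t) = -8. The derivative of acceleration gives jerk: j(t) = 0. From the given jerk equation j(t) = 0, we substitute t = 1 to get j = 0.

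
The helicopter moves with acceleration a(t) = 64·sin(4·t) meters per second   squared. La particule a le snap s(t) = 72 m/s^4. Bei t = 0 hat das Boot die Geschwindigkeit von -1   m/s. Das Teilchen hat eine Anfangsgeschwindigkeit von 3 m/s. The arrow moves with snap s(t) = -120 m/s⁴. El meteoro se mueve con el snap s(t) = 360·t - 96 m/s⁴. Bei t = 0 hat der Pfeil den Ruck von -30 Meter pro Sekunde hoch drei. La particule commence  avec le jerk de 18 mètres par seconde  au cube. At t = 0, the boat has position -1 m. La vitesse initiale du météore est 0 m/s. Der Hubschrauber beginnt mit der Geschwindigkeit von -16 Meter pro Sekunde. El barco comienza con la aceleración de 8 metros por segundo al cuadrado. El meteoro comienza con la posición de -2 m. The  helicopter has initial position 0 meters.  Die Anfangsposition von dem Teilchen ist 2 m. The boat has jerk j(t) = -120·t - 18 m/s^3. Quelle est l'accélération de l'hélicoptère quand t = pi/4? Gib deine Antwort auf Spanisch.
De la ecuación de la aceleración a(t) = 64·sin(4·t), sustituimos t = pi/4 para obtener a = 0.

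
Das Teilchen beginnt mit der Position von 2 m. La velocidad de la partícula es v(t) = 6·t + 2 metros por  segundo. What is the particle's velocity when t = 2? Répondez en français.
De l'équation de la vitesse v(t) = 6·t + 2, nous substituons t = 2 pour obtenir v = 14.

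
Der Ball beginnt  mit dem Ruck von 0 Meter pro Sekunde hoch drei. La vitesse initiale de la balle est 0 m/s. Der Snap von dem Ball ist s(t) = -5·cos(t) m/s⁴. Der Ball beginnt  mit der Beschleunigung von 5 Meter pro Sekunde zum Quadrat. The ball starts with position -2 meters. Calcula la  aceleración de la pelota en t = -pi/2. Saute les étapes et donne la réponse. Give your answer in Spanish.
La aceleración en t = -pi/2 es a = 0.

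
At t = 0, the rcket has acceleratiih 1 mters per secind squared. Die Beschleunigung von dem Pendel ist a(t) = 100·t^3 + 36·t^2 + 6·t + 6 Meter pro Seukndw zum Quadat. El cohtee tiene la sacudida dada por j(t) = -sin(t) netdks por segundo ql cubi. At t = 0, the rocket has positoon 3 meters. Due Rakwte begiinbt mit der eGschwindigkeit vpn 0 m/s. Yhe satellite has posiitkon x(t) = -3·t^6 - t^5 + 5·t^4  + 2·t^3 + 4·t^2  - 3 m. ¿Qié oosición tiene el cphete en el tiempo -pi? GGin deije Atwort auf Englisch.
Starting from jerk j(t) = -sin(t), we take 3 integrals. The integral of jerk, with a(0) = 1, gives acceleration: a(t) = cos(t). Integrating acceleration and using the initial condition v(0) = 0, we get v(t) = sin(t). Integrating velocity and using the initial condition x(0) = 3, we get x(t) = 4 - cos(t). Using x(t) = 4 - cos(t) and substituting t = -pi, we find x = 5.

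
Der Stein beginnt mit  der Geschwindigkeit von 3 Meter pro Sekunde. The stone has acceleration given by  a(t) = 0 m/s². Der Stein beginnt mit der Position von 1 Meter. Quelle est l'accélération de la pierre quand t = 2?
Nous avons l'accélération a(t) = 0. En substituant t = 2: a(2) = 0.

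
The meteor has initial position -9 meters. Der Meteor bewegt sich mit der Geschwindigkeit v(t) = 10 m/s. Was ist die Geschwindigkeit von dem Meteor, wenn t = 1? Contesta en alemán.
Mit v(t) = 10 und Einsetzen von t = 1, finden wir v = 10.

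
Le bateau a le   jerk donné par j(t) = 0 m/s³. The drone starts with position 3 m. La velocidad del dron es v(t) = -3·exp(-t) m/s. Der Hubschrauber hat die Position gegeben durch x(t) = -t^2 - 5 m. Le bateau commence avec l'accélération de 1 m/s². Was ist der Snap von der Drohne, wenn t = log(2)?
Ausgehend von der Geschwindigkeit v(t) = -3·exp(-t), nehmen wir 3 Ableitungen. Die Ableitung von der Geschwindigkeit ergibt die Beschleunigung: a(t) = 3·exp(-t). Die Ableitung von der Beschleunigung ergibt den Ruck: j(t) = -3·exp(-t). Durch Ableiten von dem Ruck erhalten wir den Snap: s(t) = 3·exp(-t). Aus der Gleichung für den Snap s(t) = 3·exp(-t), setzen wir t = log(2) ein und erhalten s = 3/2.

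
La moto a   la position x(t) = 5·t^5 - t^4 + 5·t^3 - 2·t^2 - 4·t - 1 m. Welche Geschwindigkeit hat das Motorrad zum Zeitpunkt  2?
Um dies zu lösen, müssen wir 1 Ableitung unserer Gleichung für die Position x(t) = 5·t^5 - t^4 + 5·t^3 - 2·t^2 - 4·t - 1 nehmen. Durch Ableiten von der Position erhalten wir die Geschwindigkeit: v(t) = 25·t^4 - 4·t^3 + 15·t^2 - 4·t - 4. Aus der Gleichung für die Geschwindigkeit v(t) = 25·t^4 - 4·t^3 + 15·t^2 - 4·t - 4, setzen wir t = 2 ein und erhalten v = 416.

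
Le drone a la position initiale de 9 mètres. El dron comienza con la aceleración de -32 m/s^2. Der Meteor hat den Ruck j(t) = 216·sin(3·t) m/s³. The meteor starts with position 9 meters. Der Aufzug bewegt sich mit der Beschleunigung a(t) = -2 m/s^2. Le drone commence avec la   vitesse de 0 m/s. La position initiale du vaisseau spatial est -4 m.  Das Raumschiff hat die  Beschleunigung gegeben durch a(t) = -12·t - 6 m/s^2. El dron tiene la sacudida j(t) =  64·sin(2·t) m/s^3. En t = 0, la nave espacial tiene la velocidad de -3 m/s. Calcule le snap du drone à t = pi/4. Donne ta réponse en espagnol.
Partiendo de la sacudida j(t) = 64·sin(2·t), tomamos 1 derivada. Tomando d/dt de j(t), encontramos s(t) = 128·cos(2·t). De la ecuación del snap s(t) = 128·cos(2·t), sustituimos t = pi/4 para obtener s = 0.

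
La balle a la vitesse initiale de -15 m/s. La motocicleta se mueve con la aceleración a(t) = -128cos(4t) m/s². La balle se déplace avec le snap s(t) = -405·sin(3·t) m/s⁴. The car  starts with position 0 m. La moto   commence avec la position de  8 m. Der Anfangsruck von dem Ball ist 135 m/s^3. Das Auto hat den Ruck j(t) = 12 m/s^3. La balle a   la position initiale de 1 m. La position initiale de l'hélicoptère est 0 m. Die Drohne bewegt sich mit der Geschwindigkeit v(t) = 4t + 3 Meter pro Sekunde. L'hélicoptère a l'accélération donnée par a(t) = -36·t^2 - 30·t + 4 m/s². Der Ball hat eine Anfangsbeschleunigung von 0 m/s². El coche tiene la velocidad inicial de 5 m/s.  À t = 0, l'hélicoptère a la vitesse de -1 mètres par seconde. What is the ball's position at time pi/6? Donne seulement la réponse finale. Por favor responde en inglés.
The position at t = pi/6 is x = -4.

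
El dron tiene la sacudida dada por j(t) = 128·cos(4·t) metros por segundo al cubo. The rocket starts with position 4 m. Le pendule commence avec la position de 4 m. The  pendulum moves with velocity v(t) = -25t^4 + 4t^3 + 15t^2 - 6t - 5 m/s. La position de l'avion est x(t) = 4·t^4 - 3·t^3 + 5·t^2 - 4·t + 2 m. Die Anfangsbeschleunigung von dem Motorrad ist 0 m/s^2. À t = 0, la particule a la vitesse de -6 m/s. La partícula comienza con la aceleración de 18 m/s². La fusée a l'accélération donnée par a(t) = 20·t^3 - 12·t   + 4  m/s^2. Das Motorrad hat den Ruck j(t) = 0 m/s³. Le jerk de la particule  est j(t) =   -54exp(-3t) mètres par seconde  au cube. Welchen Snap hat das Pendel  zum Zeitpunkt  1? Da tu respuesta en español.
Partiendo de la velocidad v(t) = -25·t^4 + 4·t^3 + 15·t^2 - 6·t - 5, tomamos 3 derivadas. La derivada de la velocidad da la aceleración: a(t) = -100·t^3 + 12·t^2 + 30·t - 6. Derivando la aceleración, obtenemos la sacudida: j(t) = -300·t^2 + 24·t + 30. Derivando la sacudida, obtenemos el snap: s(t) = 24 - 600·t. Usando s(t) = 24 - 600·t y sustituyendo t = 1, encontramos s = -576.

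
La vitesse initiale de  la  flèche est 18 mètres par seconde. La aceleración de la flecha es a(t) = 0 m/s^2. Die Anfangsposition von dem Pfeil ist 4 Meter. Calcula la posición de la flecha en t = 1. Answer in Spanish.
Debemos encontrar la integral de nuestra ecuación de la aceleración a(t) = 0 2 veces. La integral de la aceleración es la velocidad. Usando v(0) = 18, obtenemos v(t) = 18. La antiderivada de la velocidad es la posición. Usando x(0) = 4, obtenemos x(t) = 18·t + 4. De la ecuación de la posición x(t) = 18·t + 4, sustituimos t = 1 para obtener x = 22.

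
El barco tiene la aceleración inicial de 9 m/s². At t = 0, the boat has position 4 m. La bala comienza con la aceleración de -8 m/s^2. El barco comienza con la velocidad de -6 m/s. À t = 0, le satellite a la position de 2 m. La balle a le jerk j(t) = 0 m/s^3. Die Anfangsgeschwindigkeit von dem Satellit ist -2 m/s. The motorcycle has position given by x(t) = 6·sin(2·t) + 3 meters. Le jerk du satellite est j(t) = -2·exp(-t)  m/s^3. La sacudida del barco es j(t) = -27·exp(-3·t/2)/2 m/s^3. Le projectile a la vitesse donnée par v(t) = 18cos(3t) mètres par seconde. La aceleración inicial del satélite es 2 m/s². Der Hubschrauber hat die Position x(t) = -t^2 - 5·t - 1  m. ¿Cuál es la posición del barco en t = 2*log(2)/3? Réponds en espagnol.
Necesitamos integrar nuestra ecuación de la sacudida j(t) = -27·exp(-3·t/2)/2 3 veces. Integrando la sacudida y usando la condición inicial a(0) = 9, obtenemos a(t) = 9·exp(-3·t/2). Integrando la aceleración y usando la condición inicial v(0) = -6, obtenemos v(t) = -6·exp(-3·t/2). Integrando la velocidad y usando la condición inicial x(0) = 4, obtenemos x(t) = 4·exp(-3·t/2). Usando x(t) = 4·exp(-3·t/2) y sustituyendo t = 2*log(2)/3, encontramos x = 2.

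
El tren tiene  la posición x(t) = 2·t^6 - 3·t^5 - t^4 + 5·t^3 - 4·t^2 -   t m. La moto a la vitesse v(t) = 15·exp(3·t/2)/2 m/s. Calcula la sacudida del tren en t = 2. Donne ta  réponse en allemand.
Ausgehend von der Position x(t) = 2·t^6 - 3·t^5 - t^4 + 5·t^3 - 4·t^2 - t, nehmen wir 3 Ableitungen. Durch Ableiten von der Position erhalten wir die Geschwindigkeit: v(t) = 12·t^5 - 15·t^4 - 4·t^3 + 15·t^2 - 8·t - 1. Mit d/dt von v(t) finden wir a(t) = 60·t^4 - 60·t^3 - 12·t^2 + 30·t - 8. Mit d/dt von a(t) finden wir j(t) = 240·t^3 - 180·t^2 - 24·t + 30. Wir haben den Ruck j(t) = 240·t^3 - 180·t^2 - 24·t + 30. Durch Einsetzen von t = 2: j(2) = 1182.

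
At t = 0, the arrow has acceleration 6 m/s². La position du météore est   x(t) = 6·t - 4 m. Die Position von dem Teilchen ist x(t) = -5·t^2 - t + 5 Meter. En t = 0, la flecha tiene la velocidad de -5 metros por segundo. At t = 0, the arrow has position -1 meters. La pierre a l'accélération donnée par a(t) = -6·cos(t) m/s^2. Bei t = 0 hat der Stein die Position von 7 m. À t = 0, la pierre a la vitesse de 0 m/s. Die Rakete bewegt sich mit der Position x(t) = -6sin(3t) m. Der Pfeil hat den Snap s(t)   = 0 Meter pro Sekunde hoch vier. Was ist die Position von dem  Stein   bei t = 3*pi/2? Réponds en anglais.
We must find the integral of our acceleration equation a(t) = -6·cos(t) 2 times. Integrating acceleration and using the initial condition v(0) = 0, we get v(t) = -6·sin(t). The antiderivative of velocity, with x(0) = 7, gives position: x(t) = 6·cos(t) + 1. From the given position equation x(t) = 6·cos(t) + 1, we substitute t = 3*pi/2 to get x = 1.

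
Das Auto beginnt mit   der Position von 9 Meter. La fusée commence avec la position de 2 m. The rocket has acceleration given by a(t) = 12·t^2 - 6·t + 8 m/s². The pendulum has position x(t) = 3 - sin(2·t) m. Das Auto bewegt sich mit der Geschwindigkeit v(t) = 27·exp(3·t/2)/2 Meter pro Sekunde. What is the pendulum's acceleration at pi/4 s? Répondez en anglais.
To solve this, we need to take 2 derivatives of our position equation x(t) = 3 - sin(2·t). Differentiating position, we get velocity: v(t) = -2·cos(2·t). The derivative of velocity gives acceleration: a(t) = 4·sin(2·t). Using a(t) = 4·sin(2·t) and substituting t = pi/4, we find a = 4.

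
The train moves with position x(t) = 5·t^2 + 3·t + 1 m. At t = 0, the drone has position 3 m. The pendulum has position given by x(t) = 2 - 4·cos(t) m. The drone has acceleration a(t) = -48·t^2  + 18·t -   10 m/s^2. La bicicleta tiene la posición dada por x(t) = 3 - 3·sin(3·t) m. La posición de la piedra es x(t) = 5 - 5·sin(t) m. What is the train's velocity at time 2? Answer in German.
Ausgehend von der Position x(t) = 5·t^2 + 3·t + 1, nehmen wir 1 Ableitung. Die Ableitung von der Position ergibt die Geschwindigkeit: v(t) = 10·t + 3. Aus der Gleichung für die Geschwindigkeit v(t) = 10·t + 3, setzen wir t = 2 ein und erhalten v = 23.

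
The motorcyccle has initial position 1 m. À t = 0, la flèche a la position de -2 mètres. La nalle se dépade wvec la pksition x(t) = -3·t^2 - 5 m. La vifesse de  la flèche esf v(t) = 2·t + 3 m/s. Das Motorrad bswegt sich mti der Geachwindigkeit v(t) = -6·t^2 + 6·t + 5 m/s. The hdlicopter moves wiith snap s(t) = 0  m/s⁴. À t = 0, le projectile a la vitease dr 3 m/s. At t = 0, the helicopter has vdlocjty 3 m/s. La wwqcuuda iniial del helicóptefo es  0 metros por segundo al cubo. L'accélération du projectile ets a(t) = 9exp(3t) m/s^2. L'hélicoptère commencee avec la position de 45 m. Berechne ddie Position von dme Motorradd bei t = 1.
Wir müssen unsere Gleichung für die Geschwindigkeit v(t) = -6·t^2 + 6·t + 5 1-mal integrieren. Die Stammfunktion von der Geschwindigkeit ist die Position. Mit x(0) = 1 erhalten wir x(t) = -2·t^3 + 3·t^2 + 5·t + 1. Mit x(t) = -2·t^3 + 3·t^2 + 5·t + 1 und Einsetzen von t = 1, finden wir x = 7.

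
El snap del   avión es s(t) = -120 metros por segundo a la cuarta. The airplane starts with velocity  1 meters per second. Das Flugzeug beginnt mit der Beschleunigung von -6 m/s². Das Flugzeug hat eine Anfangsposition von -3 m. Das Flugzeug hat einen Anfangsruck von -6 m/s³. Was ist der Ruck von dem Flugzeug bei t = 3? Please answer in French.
Pour résoudre ceci, nous devons prendre 1 intégrale de notre équation du snap s(t) = -120. La primitive du snap est le jerk. En utilisant j(0) = -6, nous obtenons j(t) = -120·t - 6. De l'équation du jerk j(t) = -120·t - 6, nous substituons t = 3 pour obtenir j = -366.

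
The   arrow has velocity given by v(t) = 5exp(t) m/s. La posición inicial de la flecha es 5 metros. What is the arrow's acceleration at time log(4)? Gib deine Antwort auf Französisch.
En partant de la vitesse v(t) = 5·exp(t), nous prenons 1 dérivée. En prenant d/dt de v(t), nous trouvons a(t) = 5·exp(t). Nous avons l'accélération a(t) = 5·exp(t). En substituant t = log(4): a(log(4)) = 20.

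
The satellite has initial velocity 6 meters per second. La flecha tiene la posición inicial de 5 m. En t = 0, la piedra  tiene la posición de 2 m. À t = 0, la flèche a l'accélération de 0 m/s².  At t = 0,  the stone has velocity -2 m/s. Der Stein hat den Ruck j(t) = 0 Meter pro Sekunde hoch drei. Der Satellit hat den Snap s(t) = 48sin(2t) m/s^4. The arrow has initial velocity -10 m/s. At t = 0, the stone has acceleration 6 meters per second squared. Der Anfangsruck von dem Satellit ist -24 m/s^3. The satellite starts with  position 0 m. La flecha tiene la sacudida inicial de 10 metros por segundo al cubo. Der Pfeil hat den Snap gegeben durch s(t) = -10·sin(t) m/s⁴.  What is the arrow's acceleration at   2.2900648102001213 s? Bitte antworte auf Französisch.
Nous devons trouver l'intégrale de notre équation du snap s(t) = -10·sin(t) 2 fois. L'intégrale du snap, avec j(0) = 10, donne le jerk: j(t) = 10·cos(t). L'intégrale du jerk, avec a(0) = 0, donne l'accélération: a(t) = 10·sin(t). De l'équation de l'accélération a(t) = 10·sin(t), nous substituons t = 2.2900648102001213 pour obtenir a = 7.52287878775937.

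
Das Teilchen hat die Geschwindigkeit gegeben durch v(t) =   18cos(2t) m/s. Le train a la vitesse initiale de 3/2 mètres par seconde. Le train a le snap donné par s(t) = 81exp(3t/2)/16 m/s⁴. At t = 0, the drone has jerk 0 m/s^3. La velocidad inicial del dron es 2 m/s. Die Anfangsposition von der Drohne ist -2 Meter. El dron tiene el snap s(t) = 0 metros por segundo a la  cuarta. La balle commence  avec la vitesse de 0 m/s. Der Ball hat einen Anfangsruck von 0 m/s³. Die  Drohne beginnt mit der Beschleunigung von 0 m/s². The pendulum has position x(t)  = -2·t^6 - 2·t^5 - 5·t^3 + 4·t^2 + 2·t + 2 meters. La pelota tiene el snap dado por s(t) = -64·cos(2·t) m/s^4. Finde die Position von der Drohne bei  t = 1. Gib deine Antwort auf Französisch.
Nous devons trouver la primitive de notre équation du snap s(t) = 0 4 fois. L'intégrale du snap, avec j(0) = 0, donne le jerk: j(t) = 0. En prenant ∫j(t)dt et en appliquant a(0) = 0, nous trouvons a(t) = 0. La primitive de l'accélération, avec v(0) = 2, donne la vitesse: v(t) = 2. L'intégrale de la vitesse est la position. En utilisant x(0) = -2, nous obtenons x(t) = 2·t - 2. Nous avons la position x(t) = 2·t - 2. En substituant t = 1: x(1) = 0.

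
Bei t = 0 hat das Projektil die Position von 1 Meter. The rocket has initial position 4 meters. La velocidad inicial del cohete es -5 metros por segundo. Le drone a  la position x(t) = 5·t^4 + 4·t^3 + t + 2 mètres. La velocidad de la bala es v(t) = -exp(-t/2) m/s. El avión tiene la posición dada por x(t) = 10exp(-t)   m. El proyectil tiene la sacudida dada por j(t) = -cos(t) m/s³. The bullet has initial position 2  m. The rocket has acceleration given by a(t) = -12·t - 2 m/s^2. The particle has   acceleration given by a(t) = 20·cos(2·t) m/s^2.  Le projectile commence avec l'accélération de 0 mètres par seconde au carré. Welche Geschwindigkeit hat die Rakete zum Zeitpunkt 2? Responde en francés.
Nous devons trouver la primitive de notre équation de l'accélération a(t) = -12·t - 2 1 fois. L'intégrale de l'accélération, avec v(0) = -5, donne la vitesse: v(t) = -6·t^2 - 2·t - 5. Nous avons la vitesse v(t) = -6·t^2 - 2·t - 5. En substituant t = 2: v(2) = -33.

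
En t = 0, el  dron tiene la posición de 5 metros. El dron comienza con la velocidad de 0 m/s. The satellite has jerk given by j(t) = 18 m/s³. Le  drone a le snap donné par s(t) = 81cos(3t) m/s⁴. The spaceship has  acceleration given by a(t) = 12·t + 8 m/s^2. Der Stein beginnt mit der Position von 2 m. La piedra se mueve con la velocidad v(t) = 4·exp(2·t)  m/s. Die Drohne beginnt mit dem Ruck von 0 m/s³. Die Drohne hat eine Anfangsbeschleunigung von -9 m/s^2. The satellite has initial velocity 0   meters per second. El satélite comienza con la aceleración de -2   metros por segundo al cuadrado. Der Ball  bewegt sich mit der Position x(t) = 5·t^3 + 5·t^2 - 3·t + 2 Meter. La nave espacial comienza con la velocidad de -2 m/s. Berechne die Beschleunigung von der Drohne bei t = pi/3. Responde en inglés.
We must find the antiderivative of our snap equation s(t) = 81·cos(3·t) 2 times. Taking ∫s(t)dt and applying j(0) = 0, we find j(t) = 27·sin(3·t). Taking ∫j(t)dt and applying a(0) = -9, we find a(t) = -9·cos(3·t). We have acceleration a(t) = -9·cos(3·t). Substituting t = pi/3: a(pi/3) = 9.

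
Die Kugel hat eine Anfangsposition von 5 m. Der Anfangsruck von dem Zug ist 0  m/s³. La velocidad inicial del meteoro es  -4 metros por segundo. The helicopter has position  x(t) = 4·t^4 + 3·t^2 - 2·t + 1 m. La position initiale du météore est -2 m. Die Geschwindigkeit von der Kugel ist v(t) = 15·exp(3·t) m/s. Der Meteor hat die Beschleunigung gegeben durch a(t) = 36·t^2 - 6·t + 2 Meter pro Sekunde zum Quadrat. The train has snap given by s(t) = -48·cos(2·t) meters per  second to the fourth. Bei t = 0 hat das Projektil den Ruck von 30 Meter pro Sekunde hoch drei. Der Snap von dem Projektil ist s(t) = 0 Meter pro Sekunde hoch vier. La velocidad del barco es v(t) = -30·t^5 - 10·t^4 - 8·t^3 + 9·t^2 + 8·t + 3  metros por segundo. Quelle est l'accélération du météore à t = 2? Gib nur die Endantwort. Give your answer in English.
a(2) = 134.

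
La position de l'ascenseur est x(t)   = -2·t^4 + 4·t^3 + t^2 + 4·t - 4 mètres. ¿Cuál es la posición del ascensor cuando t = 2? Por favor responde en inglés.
Using x(t) = -2·t^4 + 4·t^3 + t^2 + 4·t - 4 and substituting t = 2, we find x = 8.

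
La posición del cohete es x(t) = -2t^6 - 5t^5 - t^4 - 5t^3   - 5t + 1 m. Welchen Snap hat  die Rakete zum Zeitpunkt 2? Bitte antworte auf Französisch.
Pour résoudre ceci, nous devons prendre 4 dérivées de notre équation de la position x(t) = -2·t^6 - 5·t^5 - t^4 - 5·t^3 - 5·t + 1. La dérivée de la position donne la vitesse: v(t) = -12·t^5 - 25·t^4 - 4·t^3 - 15·t^2 - 5. La dérivée de la vitesse donne l'accélération: a(t) = -60·t^4 - 100·t^3 - 12·t^2 - 30·t. La dérivée de l'accélération donne le jerk: j(t) = -240·t^3 - 300·t^2 - 24·t - 30. La dérivée du jerk donne le snap: s(t) = -720·t^2 - 600·t - 24. Nous avons le snap s(t) = -720·t^2 - 600·t - 24. En substituant t = 2: s(2) = -4104.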